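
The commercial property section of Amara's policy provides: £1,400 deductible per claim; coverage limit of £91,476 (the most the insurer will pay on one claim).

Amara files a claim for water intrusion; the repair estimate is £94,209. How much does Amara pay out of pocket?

Less the £1,400 deductible: £94,209 − £1,400 = £92,809.
The £91,476 per-incident cap binds; insurer pays £91,476.
Out of pocket: £94,209 − £91,476 = £2,733.

£2,733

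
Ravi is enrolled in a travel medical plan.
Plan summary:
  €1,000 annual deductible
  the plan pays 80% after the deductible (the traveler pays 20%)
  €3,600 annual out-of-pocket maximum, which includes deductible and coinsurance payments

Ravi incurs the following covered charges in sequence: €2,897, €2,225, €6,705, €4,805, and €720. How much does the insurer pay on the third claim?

Claim 1 — €2,897: €1,000 to deductible, leaving €1,897; 20% of €1,897 = €379.40. Cost to traveler: €1,379.40. OOP to date €1,379.40. Insurer: €2,897 − €1,379.40 = €1,517.60.
Claim 2 — €2,225: 20% coinsurance on €2,225 = €445. Cost to traveler: €445. OOP to date €1,824.40. Plan pays €2,225 − €445 = €1,780.
Claim 3 — €6,705: deductible met; 20% of €6,705 = €1,341. Traveler pays €1,341; OOP now €3,165.40. Plan pays €6,705 − €1,341 = €5,364.

€5,364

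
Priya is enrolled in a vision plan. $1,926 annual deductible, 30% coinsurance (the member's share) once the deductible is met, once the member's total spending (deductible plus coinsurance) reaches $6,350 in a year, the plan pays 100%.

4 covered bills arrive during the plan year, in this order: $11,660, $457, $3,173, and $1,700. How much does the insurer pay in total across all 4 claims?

Claim 1 ($11,660): deductible takes $1,926, $9,734 remains; 30% of $9,734 = $2,920.20. Member owes $4,846.20 (running OOP $4,846.20). Plan pays $11,660 − $4,846.20 = $6,813.80.
Claim 2 ($457): 30% coinsurance on $457 = $137.10. Cost to member: $137.10. OOP to date $4,983.30. Insurer: $457 − $137.10 = $319.90.
Claim 3 ($3,173): deductible met; 30% of $3,173 = $951.90. Member owes $951.90 (running OOP $5,935.20). Insurer: $3,173 − $951.90 = $2,221.10.
Claim 4 ($1,700): 30% coinsurance on $1,700 = $510. OOP would hit $6,445.20 > $6,350, so the cap limits the member to $6,350 − $5,935.20 = $414.80. Insurer: $1,700 − $414.80 = $1,285.20.
Insurer total: $6,813.80 + $319.90 + $2,221.10 + $1,285.20 = $10,640.

$10,640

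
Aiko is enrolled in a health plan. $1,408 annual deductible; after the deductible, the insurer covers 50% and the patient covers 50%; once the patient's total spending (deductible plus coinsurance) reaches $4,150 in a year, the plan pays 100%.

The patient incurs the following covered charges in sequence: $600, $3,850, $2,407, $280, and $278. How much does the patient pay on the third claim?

Bill 1, $600: entire amount goes to the deductible. Patient pays $600; OOP now $600.
Bill 2, $3,850: $808 finishes the deductible; $3,042 goes to coinsurance; coinsurance $3,042 × 50% = $1,521. Cost to patient: $2,329. OOP to date $2,929.
Bill 3, $2,407: 50% coinsurance on $2,407 = $1,203.50. Patient pays $1,203.50; OOP now $4,132.50.

$1,203.50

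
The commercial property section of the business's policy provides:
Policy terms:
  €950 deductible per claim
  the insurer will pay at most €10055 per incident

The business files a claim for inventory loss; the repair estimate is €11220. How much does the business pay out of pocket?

Less the €950 deductible: €11220 − €950 = €10270.
Since €10270 > €10055, the payout is capped at €10055.
Out of pocket: €11220 − €10055 = €1165.

€1165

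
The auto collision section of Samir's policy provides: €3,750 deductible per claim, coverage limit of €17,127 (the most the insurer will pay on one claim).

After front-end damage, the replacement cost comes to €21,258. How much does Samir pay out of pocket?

€4,131

Subtract the deductible: €21,258 − €3,750 = €17,508.
€17,508 exceeds the €17,127 limit, so the insurer pays the limit: €17,127.
Driver's share is the uncovered remainder: €21,258 − €17,127 = €4,131.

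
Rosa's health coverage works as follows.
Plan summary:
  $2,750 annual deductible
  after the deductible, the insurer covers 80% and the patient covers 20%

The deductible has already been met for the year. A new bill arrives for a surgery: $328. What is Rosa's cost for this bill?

$65.60

With the deductible met, the entire $328 is subject to coinsurance.
Coinsurance: $328 × 20% = $65.60.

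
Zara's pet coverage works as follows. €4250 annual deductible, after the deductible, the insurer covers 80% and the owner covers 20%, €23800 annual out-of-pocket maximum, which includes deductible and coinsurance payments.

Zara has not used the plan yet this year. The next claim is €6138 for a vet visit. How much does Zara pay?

Nothing has been paid toward the €4250 deductible, so the first €4250 of this charge is applied there.
After the €4250 deductible portion, €6138 − €4250 = €1888 is subject to coinsurance.
Coinsurance: €1888 × 20% = €377.60.
So the owner owes €4250 + €377.60 = €4627.60 before any cap.
Year-to-date out-of-pocket becomes €0 + €4627.60 = €4627.60, still under the €23800 maximum, so no cap applies.

€4627.60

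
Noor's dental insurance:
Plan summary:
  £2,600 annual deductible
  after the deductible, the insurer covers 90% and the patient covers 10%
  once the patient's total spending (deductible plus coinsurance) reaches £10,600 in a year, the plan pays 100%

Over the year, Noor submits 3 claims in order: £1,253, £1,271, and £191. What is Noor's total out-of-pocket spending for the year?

£2,611.50

#1 (£1,253): fully absorbed by the deductible. Cost to patient: £1,253. OOP to date £1,253.
#2 (£1,271): all of it applies to the deductible. Patient owes £1,271 (running OOP £2,524).
#3 (£191): deductible takes £76, £115 remains; coinsurance £115 × 10% = £11.50. Patient owes £87.50 (running OOP £2,611.50).
Total paid by the patient: £1,253 + £1,271 + £87.50 = £2,611.50.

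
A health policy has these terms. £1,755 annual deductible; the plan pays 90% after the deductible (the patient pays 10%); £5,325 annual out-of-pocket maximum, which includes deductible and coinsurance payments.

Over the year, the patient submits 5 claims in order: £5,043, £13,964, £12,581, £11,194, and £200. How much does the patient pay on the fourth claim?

Claim 1 — £5,043: £1,755 finishes the deductible; £3,288 goes to coinsurance; 10% of £3,288 = £328.80. Patient owes £2,083.80 (running OOP £2,083.80).
Claim 2 — £13,964: 10% coinsurance on £13,964 = £1,396.40. Patient pays £1,396.40; OOP now £3,480.20.
Claim 3 — £12,581: 10% coinsurance on £12,581 = £1,258.10. Cost to patient: £1,258.10. OOP to date £4,738.30.
Claim 4 — £11,194: 10% coinsurance on £11,194 = £1,119.40. That would push OOP to £5,857.70, over the £5,325 cap, so patient pays £5,325 − £4,738.30 = £586.70.

£586.70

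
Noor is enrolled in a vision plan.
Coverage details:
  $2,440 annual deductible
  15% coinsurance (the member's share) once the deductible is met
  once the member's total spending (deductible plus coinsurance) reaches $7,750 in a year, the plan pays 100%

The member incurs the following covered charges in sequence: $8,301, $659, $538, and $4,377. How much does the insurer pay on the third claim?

Claim 1 ($8,301): $2,440 to deductible, leaving $5,861; 15% of $5,861 = $879.15. Cost to member: $3,319.15. OOP to date $3,319.15. Plan pays $8,301 − $3,319.15 = $4,981.85.
Claim 2 ($659): deductible met; 15% of $659 = $98.85. Member owes $98.85 (running OOP $3,418). Plan pays $659 − $98.85 = $560.15.
Claim 3 ($538): deductible already satisfied, so member's share is 15% × $538 = $80.70. Member owes $80.70 (running OOP $3,498.70). Insurer: $538 − $80.70 = $457.30.

$457.30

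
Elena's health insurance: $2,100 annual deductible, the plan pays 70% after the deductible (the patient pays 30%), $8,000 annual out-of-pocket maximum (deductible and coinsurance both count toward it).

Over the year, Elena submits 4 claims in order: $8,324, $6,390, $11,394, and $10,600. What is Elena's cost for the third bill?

Bill 1, $8,324: $2,100 to deductible, leaving $6,224; patient's 30% is $1,867.20. Patient pays $3,967.20; OOP now $3,967.20.
Bill 2, $6,390: 30% coinsurance on $6,390 = $1,917. Cost to patient: $1,917. OOP to date $5,884.20.
Bill 3, $11,394: deductible met; 30% of $11,394 = $3,418.20. That would push OOP to $9,302.40, over the $8,000 cap, so patient pays $8,000 − $5,884.20 = $2,115.80.

$2,115.80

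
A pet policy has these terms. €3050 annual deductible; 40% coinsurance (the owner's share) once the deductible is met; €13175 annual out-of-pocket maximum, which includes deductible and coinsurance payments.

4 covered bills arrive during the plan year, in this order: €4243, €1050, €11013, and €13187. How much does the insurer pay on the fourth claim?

€8364.40

Claim 1 — €4243: deductible takes €3050, €1193 remains; coinsurance €1193 × 40% = €477.20. Owner owes €3527.20 (running OOP €3527.20). Insurer: €4243 − €3527.20 = €715.80.
Claim 2 — €1050: 40% coinsurance on €1050 = €420. Cost to owner: €420. OOP to date €3947.20. Insurer: €1050 − €420 = €630.
Claim 3 — €11013: deductible already satisfied, so owner's share is 40% × €11013 = €4405.20. Owner owes €4405.20 (running OOP €8352.40). Insurer: €11013 − €4405.20 = €6607.80.
Claim 4 — €13187: deductible already satisfied, so owner's share is 40% × €13187 = €5274.80. OOP would hit €13627.20 > €13175, so the cap limits the owner to €13175 − €8352.40 = €4822.60. Insurer: €13187 − €4822.60 = €8364.40.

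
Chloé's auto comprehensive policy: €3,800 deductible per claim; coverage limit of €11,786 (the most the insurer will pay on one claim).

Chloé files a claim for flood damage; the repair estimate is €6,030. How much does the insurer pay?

€2,230

Subtract the deductible: €6,030 − €3,800 = €2,230.
€2,230 ≤ €11,786, so the limit doesn't bind; insurer pays €2,230.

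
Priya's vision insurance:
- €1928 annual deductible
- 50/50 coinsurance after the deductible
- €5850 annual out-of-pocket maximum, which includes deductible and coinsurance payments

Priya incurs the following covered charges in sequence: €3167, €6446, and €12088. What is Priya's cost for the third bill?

€79.50

#1 (€3167): €1928 to deductible, leaving €1239; 50% of €1239 = €619.50. Member owes €2547.50 (running OOP €2547.50).
#2 (€6446): 50% coinsurance on €6446 = €3223. Member pays €3223; OOP now €5770.50.
#3 (€12088): deductible already satisfied, so member's share is 50% × €12088 = €6044. Adding that to €5770.50 gives €11814.50, past the €5850 cap; member pays only €5850 − €5770.50 = €79.50.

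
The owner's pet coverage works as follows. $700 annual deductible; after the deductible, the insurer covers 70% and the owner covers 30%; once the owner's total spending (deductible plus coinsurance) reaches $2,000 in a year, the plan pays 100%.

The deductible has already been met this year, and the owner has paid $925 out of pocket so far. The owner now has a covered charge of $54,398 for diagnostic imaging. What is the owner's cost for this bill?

$1,075

The deductible is already satisfied, so the full bill goes to coinsurance.
Coinsurance: $54,398 × 30% = $16,319.40.
Adding $16,319.40 to the $925 already spent would give $17,244.40, which exceeds the $2,000 cap; the owner pays just $2,000 − $925 = $1,075.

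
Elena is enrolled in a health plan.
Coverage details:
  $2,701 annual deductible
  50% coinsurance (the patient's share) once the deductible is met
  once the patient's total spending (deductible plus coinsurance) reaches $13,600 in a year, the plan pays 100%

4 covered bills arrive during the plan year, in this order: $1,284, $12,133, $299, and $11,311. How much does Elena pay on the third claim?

Claim 1 — $1,284: fully absorbed by the deductible. Cost to patient: $1,284. OOP to date $1,284.
Claim 2 — $12,133: deductible takes $1,417, $10,716 remains; 50% of $10,716 = $5,358. Cost to patient: $6,775. OOP to date $8,059.
Claim 3 — $299: 50% coinsurance on $299 = $149.50. Patient owes $149.50 (running OOP $8,208.50).

$149.50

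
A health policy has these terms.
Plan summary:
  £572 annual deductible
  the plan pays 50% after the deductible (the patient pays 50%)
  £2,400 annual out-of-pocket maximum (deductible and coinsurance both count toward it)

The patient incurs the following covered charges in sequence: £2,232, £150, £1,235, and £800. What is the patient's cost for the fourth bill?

£305.50

Claim 1 — £2,232: £572 to deductible, leaving £1,660; 50% of £1,660 = £830. Cost to patient: £1,402. OOP to date £1,402.
Claim 2 — £150: deductible met; 50% of £150 = £75. Patient pays £75; OOP now £1,477.
Claim 3 — £1,235: 50% coinsurance on £1,235 = £617.50. Cost to patient: £617.50. OOP to date £2,094.50.
Claim 4 — £800: deductible already satisfied, so patient's share is 50% × £800 = £400. OOP would hit £2,494.50 > £2,400, so the cap limits the patient to £2,400 − £2,094.50 = £305.50.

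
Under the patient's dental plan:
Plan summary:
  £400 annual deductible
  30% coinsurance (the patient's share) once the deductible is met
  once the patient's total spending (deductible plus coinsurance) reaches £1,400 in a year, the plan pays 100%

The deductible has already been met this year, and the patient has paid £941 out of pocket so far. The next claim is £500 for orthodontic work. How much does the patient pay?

With the deductible met, the entire £500 is subject to coinsurance.
Patient's 30% share of £500 is £150.
Cumulative spending £941 + £150 = £1,091 stays under the £1,400 maximum.

£150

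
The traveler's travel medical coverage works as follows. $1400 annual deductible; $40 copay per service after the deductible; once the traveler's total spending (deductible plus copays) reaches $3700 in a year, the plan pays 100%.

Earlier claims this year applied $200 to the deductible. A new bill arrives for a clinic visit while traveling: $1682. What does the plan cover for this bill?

$442

$200 of the $1400 deductible is already met, leaving $1200.
That leaves $1682 − $1200 = $482 for the copay.
Copay on this service: $40.
That puts the traveler's cost at $1200 + $40 = $1240 before any cap.
Total out-of-pocket so far would be $200 + $1240 = $1440, below the $3700 cap — no reduction.
The plan picks up $1682 − $1240 = $442.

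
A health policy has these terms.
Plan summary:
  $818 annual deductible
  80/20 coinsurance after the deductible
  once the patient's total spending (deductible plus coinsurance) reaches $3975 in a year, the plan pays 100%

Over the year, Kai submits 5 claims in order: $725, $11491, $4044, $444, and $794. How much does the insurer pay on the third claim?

$3235.20

Bill 1, $725: entire amount goes to the deductible. Patient owes $725 (running OOP $725). Insurer: $725 − $725 = $0.
Bill 2, $11491: $93 finishes the deductible; $11398 goes to coinsurance; 20% of $11398 = $2279.60. Patient pays $2372.60; OOP now $3097.60. Plan pays $11491 − $2372.60 = $9118.40.
Bill 3, $4044: deductible met; 20% of $4044 = $808.80. Cost to patient: $808.80. OOP to date $3906.40. Plan pays $4044 − $808.80 = $3235.20.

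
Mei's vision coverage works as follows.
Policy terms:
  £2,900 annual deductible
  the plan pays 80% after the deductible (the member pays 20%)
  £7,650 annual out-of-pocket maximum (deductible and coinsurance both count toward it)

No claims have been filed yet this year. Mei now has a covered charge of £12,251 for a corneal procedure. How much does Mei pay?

£4,770.20

Deductible not yet touched, so the first £2,900 of the bill goes to the deductible.
The remaining £9,351 (= £12,251 − £2,900) moves to coinsurance.
20% of £9,351 = £1,870.20 falls to the member.
So the member owes £2,900 + £1,870.20 = £4,770.20 before any cap.
Total out-of-pocket so far would be £0 + £4,770.20 = £4,770.20, below the £7,650 cap — no reduction.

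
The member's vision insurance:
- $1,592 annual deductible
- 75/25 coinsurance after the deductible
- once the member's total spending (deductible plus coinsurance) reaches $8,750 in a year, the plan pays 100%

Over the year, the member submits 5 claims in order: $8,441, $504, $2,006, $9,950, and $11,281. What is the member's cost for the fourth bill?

Bill 1, $8,441: $1,592 finishes the deductible; $6,849 goes to coinsurance; 25% of $6,849 = $1,712.25. Member owes $3,304.25 (running OOP $3,304.25).
Bill 2, $504: deductible met; 25% of $504 = $126. Member pays $126; OOP now $3,430.25.
Bill 3, $2,006: deductible met; 25% of $2,006 = $501.50. Member owes $501.50 (running OOP $3,931.75).
Bill 4, $9,950: deductible already satisfied, so member's share is 25% × $9,950 = $2,487.50. Member owes $2,487.50 (running OOP $6,419.25).

$2,487.50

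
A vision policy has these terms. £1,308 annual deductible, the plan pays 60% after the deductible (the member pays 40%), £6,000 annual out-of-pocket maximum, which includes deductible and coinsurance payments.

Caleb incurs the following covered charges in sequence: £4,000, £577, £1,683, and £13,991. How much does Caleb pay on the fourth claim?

Claim 1 — £4,000: £1,308 to deductible, leaving £2,692; member's 40% is £1,076.80. Member owes £2,384.80 (running OOP £2,384.80).
Claim 2 — £577: 40% coinsurance on £577 = £230.80. Cost to member: £230.80. OOP to date £2,615.60.
Claim 3 — £1,683: deductible already satisfied, so member's share is 40% × £1,683 = £673.20. Member owes £673.20 (running OOP £3,288.80).
Claim 4 — £13,991: 40% coinsurance on £13,991 = £5,596.40. Adding that to £3,288.80 gives £8,885.20, past the £6,000 cap; member pays only £6,000 − £3,288.80 = £2,711.20.

£2,711.20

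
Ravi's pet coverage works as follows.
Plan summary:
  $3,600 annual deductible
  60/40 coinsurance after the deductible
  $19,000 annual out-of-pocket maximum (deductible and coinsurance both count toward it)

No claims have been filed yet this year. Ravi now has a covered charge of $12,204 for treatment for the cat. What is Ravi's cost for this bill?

Nothing has been paid toward the $3,600 deductible, so the first $3,600 of this charge is applied there.
That leaves $12,204 − $3,600 = $8,604 for coinsurance.
40% of $8,604 = $3,441.60 falls to the owner.
That puts the owner's cost at $3,600 + $3,441.60 = $7,041.60 before any cap.
Total out-of-pocket so far would be $0 + $7,041.60 = $7,041.60, below the $19,000 cap — no reduction.

$7,041.60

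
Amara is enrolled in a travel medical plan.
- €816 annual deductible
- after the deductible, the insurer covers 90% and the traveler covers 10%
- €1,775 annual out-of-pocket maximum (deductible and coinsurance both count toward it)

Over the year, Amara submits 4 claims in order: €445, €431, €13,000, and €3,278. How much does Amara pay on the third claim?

€953

Claim 1 (€445): all of it applies to the deductible. Traveler owes €445 (running OOP €445).
Claim 2 (€431): deductible takes €371, €60 remains; 10% of €60 = €6. Traveler pays €377; OOP now €822.
Claim 3 (€13,000): deductible already satisfied, so traveler's share is 10% × €13,000 = €1,300. OOP would hit €2,122 > €1,775, so the cap limits the traveler to €1,775 − €822 = €953.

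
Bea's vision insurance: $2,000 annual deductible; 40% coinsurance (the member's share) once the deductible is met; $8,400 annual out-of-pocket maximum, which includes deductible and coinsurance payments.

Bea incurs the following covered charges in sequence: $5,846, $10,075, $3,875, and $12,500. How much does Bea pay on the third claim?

Claim 1 — $5,846: $2,000 to deductible, leaving $3,846; member's 40% is $1,538.40. Member pays $3,538.40; OOP now $3,538.40.
Claim 2 — $10,075: 40% coinsurance on $10,075 = $4,030. Member pays $4,030; OOP now $7,568.40.
Claim 3 — $3,875: deductible met; 40% of $3,875 = $1,550. OOP would hit $9,118.40 > $8,400, so the cap limits the member to $8,400 − $7,568.40 = $831.60.

$831.60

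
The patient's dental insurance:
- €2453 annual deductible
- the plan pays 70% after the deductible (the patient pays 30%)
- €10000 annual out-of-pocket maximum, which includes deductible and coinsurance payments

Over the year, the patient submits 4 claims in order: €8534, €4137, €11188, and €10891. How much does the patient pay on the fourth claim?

#1 (€8534): deductible takes €2453, €6081 remains; 30% of €6081 = €1824.30. Cost to patient: €4277.30. OOP to date €4277.30.
#2 (€4137): 30% coinsurance on €4137 = €1241.10. Cost to patient: €1241.10. OOP to date €5518.40.
#3 (€11188): deductible met; 30% of €11188 = €3356.40. Cost to patient: €3356.40. OOP to date €8874.80.
#4 (€10891): 30% coinsurance on €10891 = €3267.30. Adding that to €8874.80 gives €12142.10, past the €10000 cap; patient pays only €10000 − €8874.80 = €1125.20.

€1125.20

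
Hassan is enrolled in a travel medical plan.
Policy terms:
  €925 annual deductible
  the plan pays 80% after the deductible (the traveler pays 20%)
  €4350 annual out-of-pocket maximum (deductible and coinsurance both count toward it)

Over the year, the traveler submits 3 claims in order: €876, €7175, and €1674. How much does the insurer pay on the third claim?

€1339.20

Claim 1 (€876): entire amount goes to the deductible. Traveler pays €876; OOP now €876. Plan pays €876 − €876 = €0.
Claim 2 (€7175): €49 finishes the deductible; €7126 goes to coinsurance; coinsurance €7126 × 20% = €1425.20. Traveler owes €1474.20 (running OOP €2350.20). Plan pays €7175 − €1474.20 = €5700.80.
Claim 3 (€1674): deductible met; 20% of €1674 = €334.80. Cost to traveler: €334.80. OOP to date €2685. Plan pays €1674 − €334.80 = €1339.20.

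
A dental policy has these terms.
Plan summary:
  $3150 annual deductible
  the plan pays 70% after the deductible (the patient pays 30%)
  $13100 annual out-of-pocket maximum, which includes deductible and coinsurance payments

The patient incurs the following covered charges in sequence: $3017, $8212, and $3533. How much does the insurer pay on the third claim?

$2473.10

Claim 1 ($3017): fully absorbed by the deductible. Cost to patient: $3017. OOP to date $3017. Plan pays $3017 − $3017 = $0.
Claim 2 ($8212): deductible takes $133, $8079 remains; patient's 30% is $2423.70. Cost to patient: $2556.70. OOP to date $5573.70. Insurer: $8212 − $2556.70 = $5655.30.
Claim 3 ($3533): deductible met; 30% of $3533 = $1059.90. Cost to patient: $1059.90. OOP to date $6633.60. Insurer: $3533 − $1059.90 = $2473.10.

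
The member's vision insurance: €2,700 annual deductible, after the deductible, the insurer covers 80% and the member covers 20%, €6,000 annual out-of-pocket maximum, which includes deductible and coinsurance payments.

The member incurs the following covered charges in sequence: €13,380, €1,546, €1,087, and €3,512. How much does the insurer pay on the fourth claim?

Bill 1, €13,380: €2,700 to deductible, leaving €10,680; coinsurance €10,680 × 20% = €2,136. Member owes €4,836 (running OOP €4,836). Insurer: €13,380 − €4,836 = €8,544.
Bill 2, €1,546: 20% coinsurance on €1,546 = €309.20. Cost to member: €309.20. OOP to date €5,145.20. Insurer: €1,546 − €309.20 = €1,236.80.
Bill 3, €1,087: deductible already satisfied, so member's share is 20% × €1,087 = €217.40. Member owes €217.40 (running OOP €5,362.60). Plan pays €1,087 − €217.40 = €869.60.
Bill 4, €3,512: deductible already satisfied, so member's share is 20% × €3,512 = €702.40. Adding that to €5,362.60 gives €6,065, past the €6,000 cap; member pays only €6,000 − €5,362.60 = €637.40. Plan pays €3,512 − €637.40 = €2,874.60.

€2,874.60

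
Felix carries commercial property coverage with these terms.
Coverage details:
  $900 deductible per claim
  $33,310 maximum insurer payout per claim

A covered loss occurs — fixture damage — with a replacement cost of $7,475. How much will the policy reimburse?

After the deductible, $7,475 − $900 = $6,575 remains.
$6,575 ≤ $33,310, so the limit doesn't bind; insurer pays $6,575.

$6,575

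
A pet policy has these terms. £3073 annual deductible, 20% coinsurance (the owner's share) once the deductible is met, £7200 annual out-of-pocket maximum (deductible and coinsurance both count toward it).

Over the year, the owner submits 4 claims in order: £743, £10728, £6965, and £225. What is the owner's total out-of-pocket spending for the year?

£6190.60

#1 (£743): all of it applies to the deductible. Owner owes £743 (running OOP £743).
#2 (£10728): £2330 finishes the deductible; £8398 goes to coinsurance; coinsurance £8398 × 20% = £1679.60. Owner pays £4009.60; OOP now £4752.60.
#3 (£6965): deductible met; 20% of £6965 = £1393. Owner owes £1393 (running OOP £6145.60).
#4 (£225): deductible already satisfied, so owner's share is 20% × £225 = £45. Owner pays £45; OOP now £6190.60.
Summing the owner's payments: £743 + £4009.60 + £1393 + £45 = £6190.60.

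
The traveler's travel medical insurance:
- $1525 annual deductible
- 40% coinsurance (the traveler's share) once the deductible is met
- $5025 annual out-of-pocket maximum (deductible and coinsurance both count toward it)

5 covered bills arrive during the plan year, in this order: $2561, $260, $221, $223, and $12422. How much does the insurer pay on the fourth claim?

#1 ($2561): $1525 to deductible, leaving $1036; coinsurance $1036 × 40% = $414.40. Traveler pays $1939.40; OOP now $1939.40. Insurer: $2561 − $1939.40 = $621.60.
#2 ($260): 40% coinsurance on $260 = $104. Traveler pays $104; OOP now $2043.40. Plan pays $260 − $104 = $156.
#3 ($221): deductible met; 40% of $221 = $88.40. Cost to traveler: $88.40. OOP to date $2131.80. Plan pays $221 − $88.40 = $132.60.
#4 ($223): 40% coinsurance on $223 = $89.20. Cost to traveler: $89.20. OOP to date $2221. Insurer: $223 − $89.20 = $133.80.

$133.80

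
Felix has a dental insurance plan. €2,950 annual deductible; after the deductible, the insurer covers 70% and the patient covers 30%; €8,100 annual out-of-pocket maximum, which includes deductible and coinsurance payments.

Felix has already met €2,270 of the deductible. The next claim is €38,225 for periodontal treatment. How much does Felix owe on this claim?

€5,830

Deductible still to meet: €2,950 − €2,270 = €680.
The remaining €37,545 (= €38,225 − €680) moves to coinsurance.
30% of €37,545 = €11,263.50 falls to the patient.
So the patient owes €680 + €11,263.50 = €11,943.50 before any cap.
Adding €11,943.50 to the €2,270 already spent would give €14,213.50, which exceeds the €8,100 cap; the patient pays just €8,100 − €2,270 = €5,830.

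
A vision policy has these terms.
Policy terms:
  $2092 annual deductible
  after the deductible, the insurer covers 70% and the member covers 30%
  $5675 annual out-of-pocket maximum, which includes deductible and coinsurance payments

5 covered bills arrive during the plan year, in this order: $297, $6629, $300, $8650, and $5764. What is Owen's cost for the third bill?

Claim 1 ($297): all of it applies to the deductible. Cost to member: $297. OOP to date $297.
Claim 2 ($6629): $1795 finishes the deductible; $4834 goes to coinsurance; coinsurance $4834 × 30% = $1450.20. Member owes $3245.20 (running OOP $3542.20).
Claim 3 ($300): deductible already satisfied, so member's share is 30% × $300 = $90. Cost to member: $90. OOP to date $3632.20.

$90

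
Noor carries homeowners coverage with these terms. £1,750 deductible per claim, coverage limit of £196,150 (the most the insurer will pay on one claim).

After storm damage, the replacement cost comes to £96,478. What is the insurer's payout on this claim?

£94,728

Subtract the deductible: £96,478 − £1,750 = £94,728.
That's under the £196,150 cap, so the insurer reimburses the full £94,728.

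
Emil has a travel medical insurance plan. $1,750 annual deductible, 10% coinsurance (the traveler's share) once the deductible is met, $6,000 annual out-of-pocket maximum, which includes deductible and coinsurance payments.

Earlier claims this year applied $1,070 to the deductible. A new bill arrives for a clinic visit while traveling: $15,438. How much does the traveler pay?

$2,155.80

Deductible still to meet: $1,750 − $1,070 = $680.
That leaves $15,438 − $680 = $14,758 for coinsurance.
Coinsurance: $14,758 × 10% = $1,475.80.
That puts the traveler's cost at $680 + $1,475.80 = $2,155.80 before any cap.
Cumulative spending $1,070 + $2,155.80 = $3,225.80 stays under the $6,000 maximum.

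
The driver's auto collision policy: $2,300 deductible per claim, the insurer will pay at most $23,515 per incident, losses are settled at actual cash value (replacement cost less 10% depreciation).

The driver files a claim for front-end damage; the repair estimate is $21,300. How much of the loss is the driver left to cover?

Depreciate 10%: the covered value is $21,300 × 0.9 = $19,170.
Subtract the deductible: $19,170 − $2,300 = $16,870.
$16,870 is within the $23,515 limit, so the insurer pays $16,870.
Driver's share is the uncovered remainder: $21,300 − $16,870 = $4,430.

$4,430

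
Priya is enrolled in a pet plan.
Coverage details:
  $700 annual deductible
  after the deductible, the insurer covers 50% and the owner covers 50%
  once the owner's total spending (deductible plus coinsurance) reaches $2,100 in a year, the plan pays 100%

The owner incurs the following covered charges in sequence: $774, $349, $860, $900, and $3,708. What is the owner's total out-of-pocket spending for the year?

$2,100

Claim 1 — $774: $700 finishes the deductible; $74 goes to coinsurance; coinsurance $74 × 50% = $37. Cost to owner: $737. OOP to date $737.
Claim 2 — $349: deductible already satisfied, so owner's share is 50% × $349 = $174.50. Cost to owner: $174.50. OOP to date $911.50.
Claim 3 — $860: deductible already satisfied, so owner's share is 50% × $860 = $430. Cost to owner: $430. OOP to date $1,341.50.
Claim 4 — $900: deductible already satisfied, so owner's share is 50% × $900 = $450. Owner owes $450 (running OOP $1,791.50).
Claim 5 — $3,708: deductible already satisfied, so owner's share is 50% × $3,708 = $1,854. Adding that to $1,791.50 gives $3,645.50, past the $2,100 cap; owner pays only $2,100 − $1,791.50 = $308.50.
Summing the owner's payments: $737 + $174.50 + $430 + $450 + $308.50 = $2,100.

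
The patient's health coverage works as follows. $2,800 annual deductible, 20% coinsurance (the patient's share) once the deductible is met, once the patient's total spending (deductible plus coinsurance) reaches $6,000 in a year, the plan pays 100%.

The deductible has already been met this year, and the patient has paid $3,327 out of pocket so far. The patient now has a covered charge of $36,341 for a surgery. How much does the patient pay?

The deductible is already satisfied, so the full bill goes to coinsurance.
Coinsurance: $36,341 × 20% = $7,268.20.
Adding $7,268.20 to the $3,327 already spent would give $10,595.20, which exceeds the $6,000 cap; the patient pays just $6,000 − $3,327 = $2,673.

$2,673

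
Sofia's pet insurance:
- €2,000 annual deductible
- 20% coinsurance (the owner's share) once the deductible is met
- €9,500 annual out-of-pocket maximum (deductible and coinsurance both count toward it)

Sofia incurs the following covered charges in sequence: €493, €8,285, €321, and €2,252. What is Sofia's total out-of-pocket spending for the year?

€3,870.20

Claim 1 — €493: all of it applies to the deductible. Cost to owner: €493. OOP to date €493.
Claim 2 — €8,285: €1,507 finishes the deductible; €6,778 goes to coinsurance; owner's 20% is €1,355.60. Owner pays €2,862.60; OOP now €3,355.60.
Claim 3 — €321: deductible already satisfied, so owner's share is 20% × €321 = €64.20. Owner pays €64.20; OOP now €3,419.80.
Claim 4 — €2,252: deductible met; 20% of €2,252 = €450.40. Cost to owner: €450.40. OOP to date €3,870.20.
Total paid by the owner: €493 + €2,862.60 + €64.20 + €450.40 = €3,870.20.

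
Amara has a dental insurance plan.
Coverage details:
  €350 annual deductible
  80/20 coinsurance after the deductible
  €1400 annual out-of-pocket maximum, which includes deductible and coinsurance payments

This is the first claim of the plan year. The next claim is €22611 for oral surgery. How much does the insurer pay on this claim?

€21211

Deductible not yet touched, so the first €350 of the bill goes to the deductible.
That leaves €22611 − €350 = €22261 for coinsurance.
Patient's 20% share of €22261 is €4452.20.
Patient responsibility before any cap: €350 + €4452.20 = €4802.20.
Adding €4802.20 to the €0 already spent would give €4802.20, which exceeds the €1400 cap; the patient pays just €1400 − €0 = €1400.
The insurer covers the remainder: €22611 − €1400 = €21211.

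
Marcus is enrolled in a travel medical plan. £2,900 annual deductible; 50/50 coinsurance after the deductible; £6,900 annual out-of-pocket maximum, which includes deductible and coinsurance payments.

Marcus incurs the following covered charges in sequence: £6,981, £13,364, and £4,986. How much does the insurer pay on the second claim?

#1 (£6,981): deductible takes £2,900, £4,081 remains; traveler's 50% is £2,040.50. Traveler owes £4,940.50 (running OOP £4,940.50). Plan pays £6,981 − £4,940.50 = £2,040.50.
#2 (£13,364): deductible met; 50% of £13,364 = £6,682. That would push OOP to £11,622.50, over the £6,900 cap, so traveler pays £6,900 − £4,940.50 = £1,959.50. Plan pays £13,364 − £1,959.50 = £11,404.50.

£11,404.50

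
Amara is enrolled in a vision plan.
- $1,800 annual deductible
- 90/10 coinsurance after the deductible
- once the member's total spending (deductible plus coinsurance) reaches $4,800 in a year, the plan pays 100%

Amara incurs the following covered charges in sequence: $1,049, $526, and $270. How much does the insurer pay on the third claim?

Bill 1, $1,049: all of it applies to the deductible. Member pays $1,049; OOP now $1,049. Plan pays $1,049 − $1,049 = $0.
Bill 2, $526: all of it applies to the deductible. Member owes $526 (running OOP $1,575). Plan pays $526 − $526 = $0.
Bill 3, $270: $225 finishes the deductible; $45 goes to coinsurance; member's 10% is $4.50. Member owes $229.50 (running OOP $1,804.50). Insurer: $270 − $229.50 = $40.50.

$40.50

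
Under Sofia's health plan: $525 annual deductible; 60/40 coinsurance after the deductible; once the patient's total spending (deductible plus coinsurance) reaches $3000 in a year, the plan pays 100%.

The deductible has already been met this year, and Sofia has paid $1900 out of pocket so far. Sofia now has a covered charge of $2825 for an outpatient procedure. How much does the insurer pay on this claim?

$1725

The deductible is already satisfied, so the full bill goes to coinsurance.
40% of $2825 = $1130 falls to the patient.
That would bring total out-of-pocket to $3030, past the $3000 cap. The patient is capped at $3000 − $1900 = $1100 on this claim.
The plan picks up $2825 − $1100 = $1725.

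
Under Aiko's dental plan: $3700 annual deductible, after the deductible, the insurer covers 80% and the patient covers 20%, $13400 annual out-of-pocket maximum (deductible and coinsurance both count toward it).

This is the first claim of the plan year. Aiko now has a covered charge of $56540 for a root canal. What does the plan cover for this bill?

Nothing has been paid toward the $3700 deductible, so the first $3700 of this charge is applied there.
The remaining $52840 (= $56540 − $3700) moves to coinsurance.
Coinsurance: $52840 × 20% = $10568.
So the patient owes $3700 + $10568 = $14268 before any cap.
That would bring total out-of-pocket to $14268, past the $13400 cap. The patient is capped at $13400 − $0 = $13400 on this claim.
The plan picks up $56540 − $13400 = $43140.

$43140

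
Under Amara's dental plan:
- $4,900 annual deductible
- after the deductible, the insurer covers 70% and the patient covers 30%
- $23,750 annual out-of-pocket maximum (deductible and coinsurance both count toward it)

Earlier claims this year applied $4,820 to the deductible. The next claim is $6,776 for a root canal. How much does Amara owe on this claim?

$4,820 of the $4,900 deductible is already met, leaving $80.
That leaves $6,776 − $80 = $6,696 for coinsurance.
30% of $6,696 = $2,008.80 falls to the patient.
That puts the patient's cost at $80 + $2,008.80 = $2,088.80 before any cap.
Cumulative spending $4,820 + $2,088.80 = $6,908.80 stays under the $23,750 maximum.

$2,088.80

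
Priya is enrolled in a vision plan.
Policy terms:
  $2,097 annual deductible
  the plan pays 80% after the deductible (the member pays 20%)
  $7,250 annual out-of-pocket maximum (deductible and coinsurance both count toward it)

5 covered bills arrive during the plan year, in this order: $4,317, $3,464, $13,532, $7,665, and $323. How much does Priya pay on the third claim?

$2,706.40

Claim 1 ($4,317): $2,097 to deductible, leaving $2,220; 20% of $2,220 = $444. Member pays $2,541; OOP now $2,541.
Claim 2 ($3,464): deductible met; 20% of $3,464 = $692.80. Cost to member: $692.80. OOP to date $3,233.80.
Claim 3 ($13,532): deductible already satisfied, so member's share is 20% × $13,532 = $2,706.40. Cost to member: $2,706.40. OOP to date $5,940.20.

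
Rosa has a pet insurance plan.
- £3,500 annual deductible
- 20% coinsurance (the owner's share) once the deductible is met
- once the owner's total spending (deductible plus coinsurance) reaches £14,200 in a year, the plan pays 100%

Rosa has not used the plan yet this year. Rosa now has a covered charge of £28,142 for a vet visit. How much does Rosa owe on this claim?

£8,428.40

The full £3,500 deductible is still open; £3,500 of this bill applies to it.
That leaves £28,142 − £3,500 = £24,642 for coinsurance.
20% of £24,642 = £4,928.40 falls to the owner.
Owner responsibility before any cap: £3,500 + £4,928.40 = £8,428.40.
Year-to-date out-of-pocket becomes £0 + £8,428.40 = £8,428.40, still under the £14,200 maximum, so no cap applies.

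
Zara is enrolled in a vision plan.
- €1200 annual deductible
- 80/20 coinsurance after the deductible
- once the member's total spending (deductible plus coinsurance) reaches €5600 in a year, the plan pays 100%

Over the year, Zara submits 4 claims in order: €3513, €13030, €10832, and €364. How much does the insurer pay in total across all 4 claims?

€22139

Claim 1 (€3513): €1200 to deductible, leaving €2313; coinsurance €2313 × 20% = €462.60. Member owes €1662.60 (running OOP €1662.60). Insurer: €3513 − €1662.60 = €1850.40.
Claim 2 (€13030): deductible already satisfied, so member's share is 20% × €13030 = €2606. Member pays €2606; OOP now €4268.60. Plan pays €13030 − €2606 = €10424.
Claim 3 (€10832): 20% coinsurance on €10832 = €2166.40. OOP would hit €6435 > €5600, so the cap limits the member to €5600 − €4268.60 = €1331.40. Plan pays €10832 − €1331.40 = €9500.60.
Claim 4 (€364): deductible met; 20% of €364 = €72.80. That would push OOP to €5672.80, over the €5600 cap, so member pays €5600 − €5600 = €0. Insurer: €364 − €0 = €364.
Insurer total = bills − member's total = €27739 − €5600 = €22139.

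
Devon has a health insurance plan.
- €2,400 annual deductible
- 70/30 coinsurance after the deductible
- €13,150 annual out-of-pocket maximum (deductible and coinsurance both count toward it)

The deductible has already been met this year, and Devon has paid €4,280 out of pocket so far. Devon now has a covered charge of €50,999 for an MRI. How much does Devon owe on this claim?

€8,870

With the deductible met, the entire €50,999 is subject to coinsurance.
Coinsurance: €50,999 × 30% = €15,299.70.
That would bring total out-of-pocket to €19,579.70, past the €13,150 cap. The patient is capped at €13,150 − €4,280 = €8,870 on this claim.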